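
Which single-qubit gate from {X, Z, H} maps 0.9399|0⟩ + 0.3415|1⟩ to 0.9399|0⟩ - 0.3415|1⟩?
Z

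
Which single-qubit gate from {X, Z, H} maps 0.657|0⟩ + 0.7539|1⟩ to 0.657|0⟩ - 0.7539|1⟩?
Z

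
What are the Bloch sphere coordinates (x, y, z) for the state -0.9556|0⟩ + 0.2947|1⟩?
(-0.5632, 0, 0.8263)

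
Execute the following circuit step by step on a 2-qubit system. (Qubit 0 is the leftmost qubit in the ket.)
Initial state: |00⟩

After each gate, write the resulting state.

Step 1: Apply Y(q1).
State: i|01⟩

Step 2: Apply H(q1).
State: (1/√2)i|00⟩ - (1/√2)i|01⟩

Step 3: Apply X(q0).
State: (1/√2)i|10⟩ - (1/√2)i|11⟩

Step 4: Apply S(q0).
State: -1/√2|10⟩ + 1/√2|11⟩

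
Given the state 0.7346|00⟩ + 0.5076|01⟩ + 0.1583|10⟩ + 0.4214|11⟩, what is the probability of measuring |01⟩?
0.2577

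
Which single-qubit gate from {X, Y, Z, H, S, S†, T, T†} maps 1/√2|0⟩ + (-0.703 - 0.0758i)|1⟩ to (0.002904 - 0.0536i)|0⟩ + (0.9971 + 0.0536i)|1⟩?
H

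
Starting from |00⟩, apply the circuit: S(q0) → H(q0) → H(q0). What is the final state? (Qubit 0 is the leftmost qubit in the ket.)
|00⟩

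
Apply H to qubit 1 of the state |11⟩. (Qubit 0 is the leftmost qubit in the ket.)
1/√2|10⟩ - 1/√2|11⟩

H on qubit 1 mixes each pair of kets that differ only in qubit 1: amplitudes (a, b) of (|…0…⟩, |…1…⟩) become ((a + b)/√2, (a − b)/√2). Kets absent from the input have amplitude 0.
(|10⟩, |11⟩): (a, b) = (0, 1) → (1/√2, -1/√2)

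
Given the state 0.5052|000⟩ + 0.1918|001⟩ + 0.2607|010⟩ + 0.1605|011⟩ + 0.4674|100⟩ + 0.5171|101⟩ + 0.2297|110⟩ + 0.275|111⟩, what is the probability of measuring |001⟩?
0.03679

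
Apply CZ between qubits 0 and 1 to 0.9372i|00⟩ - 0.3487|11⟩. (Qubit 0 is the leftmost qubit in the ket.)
0.9372i|00⟩ + 0.3487|11⟩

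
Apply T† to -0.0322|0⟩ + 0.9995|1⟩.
-0.0322|0⟩ + (0.7068 - 0.7068i)|1⟩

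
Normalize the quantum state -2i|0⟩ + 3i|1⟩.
-0.5547i|0⟩ + 0.8321i|1⟩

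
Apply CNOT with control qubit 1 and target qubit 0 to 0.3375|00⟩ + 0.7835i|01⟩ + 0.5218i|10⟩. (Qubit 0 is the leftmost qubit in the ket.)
0.3375|00⟩ + 0.5218i|10⟩ + 0.7835i|11⟩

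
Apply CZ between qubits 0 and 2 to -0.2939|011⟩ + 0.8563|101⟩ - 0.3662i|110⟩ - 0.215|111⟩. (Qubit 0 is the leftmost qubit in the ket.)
-0.2939|011⟩ - 0.8563|101⟩ - 0.3662i|110⟩ + 0.215|111⟩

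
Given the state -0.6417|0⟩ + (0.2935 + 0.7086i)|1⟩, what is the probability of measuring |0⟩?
0.4118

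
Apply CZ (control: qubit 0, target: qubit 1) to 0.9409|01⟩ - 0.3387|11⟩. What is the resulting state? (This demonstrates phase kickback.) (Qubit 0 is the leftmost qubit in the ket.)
0.9409|01⟩ + 0.3387|11⟩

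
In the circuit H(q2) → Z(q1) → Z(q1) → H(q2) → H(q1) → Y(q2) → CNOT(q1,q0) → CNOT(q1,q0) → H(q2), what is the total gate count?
9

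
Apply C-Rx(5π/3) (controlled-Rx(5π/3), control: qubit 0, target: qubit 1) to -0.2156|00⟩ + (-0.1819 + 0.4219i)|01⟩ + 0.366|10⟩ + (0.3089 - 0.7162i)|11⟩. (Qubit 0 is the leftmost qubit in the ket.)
-0.2156|00⟩ + (-0.1819 + 0.4219i)|01⟩ + (-0.6751 - 0.1545i)|10⟩ + (-0.2675 + 0.4372i)|11⟩

C-Rx(5π/3) leaves the control-|0⟩ kets |00⟩, |01⟩ unchanged and applies Rx(5π/3) to qubit 1 on the control-|1⟩ pair (|10⟩, |11⟩).
Rx(5π/3) = [[cos(θ/2), −i·sin(θ/2)], [−i·sin(θ/2), cos(θ/2)]]; θ = 5π/3, cos(θ/2) ≈ -0.866025, sin(θ/2) ≈ 0.5.
With a = amp(|10⟩) = 0.366 and b = amp(|11⟩) = (0.3089 - 0.7162i):
new amp(|10⟩) = (-0.866025)·a + (-0.5i)·b = (-0.6751 - 0.1545i)
new amp(|11⟩) = (-0.5i)·a + (-0.866025)·b = (-0.2675 + 0.4372i)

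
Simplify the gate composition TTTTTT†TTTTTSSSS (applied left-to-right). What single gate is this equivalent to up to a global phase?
T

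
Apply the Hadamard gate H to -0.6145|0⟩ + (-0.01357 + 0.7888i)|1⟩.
(-0.4441 + 0.5578i)|0⟩ + (-0.4249 - 0.5578i)|1⟩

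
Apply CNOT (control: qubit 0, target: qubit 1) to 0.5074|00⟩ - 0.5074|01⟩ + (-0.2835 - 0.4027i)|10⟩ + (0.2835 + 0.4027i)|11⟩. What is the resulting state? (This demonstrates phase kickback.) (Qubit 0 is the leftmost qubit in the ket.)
0.5074|00⟩ - 0.5074|01⟩ + (0.2835 + 0.4027i)|10⟩ + (-0.2835 - 0.4027i)|11⟩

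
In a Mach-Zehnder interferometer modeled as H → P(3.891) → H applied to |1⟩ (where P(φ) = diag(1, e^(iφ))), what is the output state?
(0.866 + 0.3406i)|0⟩ + (0.134 - 0.3406i)|1⟩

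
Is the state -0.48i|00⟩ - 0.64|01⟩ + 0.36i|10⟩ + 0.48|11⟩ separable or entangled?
Separable

Writing the state as a|00⟩ + b|01⟩ + c|10⟩ + d|11⟩, it is a product state iff ad − bc = 0.
Here (a, b, c, d) = (-0.48i, -0.64, 0.36i, 0.48): ad − bc = (-0.48i)(0.48) − (-0.64)(0.36i) = 0, so the state is separable.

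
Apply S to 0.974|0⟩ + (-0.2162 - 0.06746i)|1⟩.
0.974|0⟩ + (0.06746 - 0.2162i)|1⟩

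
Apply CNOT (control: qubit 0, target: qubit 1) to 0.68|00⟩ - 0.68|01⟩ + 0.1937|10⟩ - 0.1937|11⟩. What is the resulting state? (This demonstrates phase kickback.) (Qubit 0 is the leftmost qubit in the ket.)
0.68|00⟩ - 0.68|01⟩ - 0.1937|10⟩ + 0.1937|11⟩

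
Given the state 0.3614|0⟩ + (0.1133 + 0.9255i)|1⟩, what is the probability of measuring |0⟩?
0.1306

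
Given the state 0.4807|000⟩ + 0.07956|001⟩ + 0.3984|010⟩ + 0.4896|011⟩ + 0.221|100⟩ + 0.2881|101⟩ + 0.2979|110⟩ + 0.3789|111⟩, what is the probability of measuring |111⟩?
0.1436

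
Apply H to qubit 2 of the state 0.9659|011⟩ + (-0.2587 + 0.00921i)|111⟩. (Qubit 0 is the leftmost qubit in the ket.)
0.683|010⟩ - 0.683|011⟩ + (-0.1829 + 0.006512i)|110⟩ + (0.1829 - 0.006512i)|111⟩

H on qubit 2 mixes each pair of kets that differ only in qubit 2: amplitudes (a, b) of (|…0…⟩, |…1…⟩) become ((a + b)/√2, (a − b)/√2). Kets absent from the input have amplitude 0.
(|010⟩, |011⟩): (a, b) = (0, 0.9659) → (0.683, -0.683)
(|110⟩, |111⟩): (a, b) = (0, (-0.2587 + 0.00921i)) → ((-0.1829 + 0.006512i), (0.1829 - 0.006512i))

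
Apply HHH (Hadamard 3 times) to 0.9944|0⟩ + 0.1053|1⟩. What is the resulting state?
0.7776|0⟩ + 0.6287|1⟩

H² = I, so H^3 = H: a single Hadamard. With (a, b) = (0.9944, 0.1053), H gives ((a + b)/√2, (a − b)/√2) = (0.7776, 0.6287).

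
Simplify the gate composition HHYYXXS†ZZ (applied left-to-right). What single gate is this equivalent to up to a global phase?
S†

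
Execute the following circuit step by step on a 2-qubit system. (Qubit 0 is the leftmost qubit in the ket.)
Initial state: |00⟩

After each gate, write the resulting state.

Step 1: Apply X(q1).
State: |01⟩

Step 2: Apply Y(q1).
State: -i|00⟩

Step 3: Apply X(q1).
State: -i|01⟩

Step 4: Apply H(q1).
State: -(1/√2)i|00⟩ + (1/√2)i|01⟩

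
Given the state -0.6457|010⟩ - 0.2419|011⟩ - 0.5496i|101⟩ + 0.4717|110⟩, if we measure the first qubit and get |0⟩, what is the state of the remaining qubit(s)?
-0.9364|10⟩ - 0.3508|11⟩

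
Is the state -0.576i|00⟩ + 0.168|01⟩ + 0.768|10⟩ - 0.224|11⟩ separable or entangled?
Entangled

Writing the state as a|00⟩ + b|01⟩ + c|10⟩ + d|11⟩, it is a product state iff ad − bc = 0.
Here (a, b, c, d) = (-0.576i, 0.168, 0.768, -0.224): ad − bc = (-0.576i)(-0.224) − (0.168)(0.768) = (-0.129 + 0.129i) ≠ 0, so the state is entangled.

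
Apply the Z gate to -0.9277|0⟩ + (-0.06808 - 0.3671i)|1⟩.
-0.9277|0⟩ + (0.06808 + 0.3671i)|1⟩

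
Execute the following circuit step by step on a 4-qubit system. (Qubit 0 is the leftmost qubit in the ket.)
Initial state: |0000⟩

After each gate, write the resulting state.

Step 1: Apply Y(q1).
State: i|0100⟩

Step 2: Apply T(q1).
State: (-1/√2 + (1/√2)i)|0100⟩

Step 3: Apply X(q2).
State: (-1/√2 + (1/√2)i)|0110⟩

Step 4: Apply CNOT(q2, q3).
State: (-1/√2 + (1/√2)i)|0111⟩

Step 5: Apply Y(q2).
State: (1/√2 + (1/√2)i)|0101⟩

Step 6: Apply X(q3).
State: (1/√2 + (1/√2)i)|0100⟩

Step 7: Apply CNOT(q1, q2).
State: (1/√2 + (1/√2)i)|0110⟩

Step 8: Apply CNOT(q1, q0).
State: (1/√2 + (1/√2)i)|1110⟩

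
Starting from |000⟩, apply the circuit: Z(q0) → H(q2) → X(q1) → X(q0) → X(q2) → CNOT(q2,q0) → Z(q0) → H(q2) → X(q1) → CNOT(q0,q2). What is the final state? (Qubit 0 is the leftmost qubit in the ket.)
1/2|000⟩ - 1/2|001⟩ - 1/2|100⟩ - 1/2|101⟩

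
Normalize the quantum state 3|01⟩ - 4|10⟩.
0.6|01⟩ - 0.8|10⟩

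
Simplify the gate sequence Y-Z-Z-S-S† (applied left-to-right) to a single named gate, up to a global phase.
Y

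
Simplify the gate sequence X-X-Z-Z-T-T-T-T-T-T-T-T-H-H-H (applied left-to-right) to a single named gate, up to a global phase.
H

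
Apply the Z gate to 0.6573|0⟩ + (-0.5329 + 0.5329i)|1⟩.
0.6573|0⟩ + (0.5329 - 0.5329i)|1⟩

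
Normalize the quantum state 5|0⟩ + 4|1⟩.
0.7809|0⟩ + 0.6247|1⟩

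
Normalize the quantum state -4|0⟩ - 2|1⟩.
-0.8944|0⟩ - 1/√5|1⟩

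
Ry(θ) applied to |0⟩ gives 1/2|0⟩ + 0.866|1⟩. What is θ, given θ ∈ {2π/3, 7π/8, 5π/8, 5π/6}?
2π/3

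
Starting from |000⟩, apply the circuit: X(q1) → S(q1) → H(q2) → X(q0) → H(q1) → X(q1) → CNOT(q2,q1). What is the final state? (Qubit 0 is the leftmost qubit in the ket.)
-(1/2)i|100⟩ + (1/2)i|101⟩ + (1/2)i|110⟩ - (1/2)i|111⟩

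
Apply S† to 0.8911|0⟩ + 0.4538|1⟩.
0.8911|0⟩ - 0.4538i|1⟩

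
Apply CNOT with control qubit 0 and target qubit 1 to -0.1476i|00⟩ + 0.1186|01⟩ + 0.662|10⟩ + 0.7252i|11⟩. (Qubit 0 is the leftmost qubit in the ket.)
-0.1476i|00⟩ + 0.1186|01⟩ + 0.7252i|10⟩ + 0.662|11⟩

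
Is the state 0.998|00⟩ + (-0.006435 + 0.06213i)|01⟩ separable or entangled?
Separable

Writing the state as a|00⟩ + b|01⟩ + c|10⟩ + d|11⟩, it is a product state iff ad − bc = 0.
Here (a, b, c, d) = (0.998, (-0.006435 + 0.06213i), 0, 0): ad − bc = (0.998)(0) − (-0.006435 + 0.06213i)(0) = 0, so the state is separable.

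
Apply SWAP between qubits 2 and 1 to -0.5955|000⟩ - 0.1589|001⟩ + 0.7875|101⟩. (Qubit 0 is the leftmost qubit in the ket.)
-0.5955|000⟩ - 0.1589|010⟩ + 0.7875|110⟩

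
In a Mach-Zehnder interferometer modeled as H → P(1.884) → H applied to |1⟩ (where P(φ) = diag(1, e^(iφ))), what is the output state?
(0.6541 - 0.4757i)|0⟩ + (0.3459 + 0.4757i)|1⟩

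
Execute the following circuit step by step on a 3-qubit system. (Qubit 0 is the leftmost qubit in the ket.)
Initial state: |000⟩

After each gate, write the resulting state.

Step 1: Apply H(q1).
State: 1/√2|000⟩ + 1/√2|010⟩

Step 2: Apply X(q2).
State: 1/√2|001⟩ + 1/√2|011⟩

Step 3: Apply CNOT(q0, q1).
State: 1/√2|001⟩ + 1/√2|011⟩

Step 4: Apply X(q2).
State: 1/√2|000⟩ + 1/√2|010⟩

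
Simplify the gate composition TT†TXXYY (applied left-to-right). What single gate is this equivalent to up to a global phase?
T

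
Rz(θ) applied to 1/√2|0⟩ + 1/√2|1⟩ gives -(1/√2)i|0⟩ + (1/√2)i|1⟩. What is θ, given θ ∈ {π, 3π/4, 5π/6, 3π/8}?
π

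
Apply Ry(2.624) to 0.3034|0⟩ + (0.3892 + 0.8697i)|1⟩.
(-0.2986 - 0.8407i)|0⟩ + (0.3929 + 0.2226i)|1⟩

Ry(2.624) = [[cos(θ/2), −sin(θ/2)], [sin(θ/2), cos(θ/2)]]; θ = 2.624, cos(θ/2) ≈ 0.255917, sin(θ/2) ≈ 0.966699.
With a = amp(|0⟩) = 0.3034 and b = amp(|1⟩) = (0.3892 + 0.8697i):
new amp(|0⟩) = (0.255917)·a + (-0.966699)·b = (-0.2986 - 0.8407i)
new amp(|1⟩) = (0.966699)·a + (0.255917)·b = (0.3929 + 0.2226i)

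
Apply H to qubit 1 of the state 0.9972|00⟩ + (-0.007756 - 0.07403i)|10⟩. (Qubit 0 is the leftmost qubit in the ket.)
0.7051|00⟩ + 0.7051|01⟩ + (-0.005484 - 0.05235i)|10⟩ + (-0.005484 - 0.05235i)|11⟩

H on qubit 1 mixes each pair of kets that differ only in qubit 1: amplitudes (a, b) of (|…0…⟩, |…1…⟩) become ((a + b)/√2, (a − b)/√2). Kets absent from the input have amplitude 0.
(|00⟩, |01⟩): (a, b) = (0.9972, 0) → (0.7051, 0.7051)
(|10⟩, |11⟩): (a, b) = ((-0.007756 - 0.07403i), 0) → ((-0.005484 - 0.05235i), (-0.005484 - 0.05235i))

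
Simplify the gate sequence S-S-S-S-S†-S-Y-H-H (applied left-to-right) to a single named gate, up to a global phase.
Y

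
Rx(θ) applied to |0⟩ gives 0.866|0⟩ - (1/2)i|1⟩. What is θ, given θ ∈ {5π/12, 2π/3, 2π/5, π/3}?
π/3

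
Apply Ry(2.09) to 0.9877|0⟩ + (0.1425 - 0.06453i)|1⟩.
(0.3725 + 0.05581i)|0⟩ + (0.9258 - 0.03239i)|1⟩

Ry(2.09) = [[cos(θ/2), −sin(θ/2)], [sin(θ/2), cos(θ/2)]]; θ = 2.09, cos(θ/2) ≈ 0.501902, sin(θ/2) ≈ 0.864925.
With a = amp(|0⟩) = 0.9877 and b = amp(|1⟩) = (0.1425 - 0.06453i):
new amp(|0⟩) = (0.501902)·a + (-0.864925)·b = (0.3725 + 0.05581i)
new amp(|1⟩) = (0.864925)·a + (0.501902)·b = (0.9258 - 0.03239i)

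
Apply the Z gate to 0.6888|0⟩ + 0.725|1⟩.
0.6888|0⟩ - 0.725|1⟩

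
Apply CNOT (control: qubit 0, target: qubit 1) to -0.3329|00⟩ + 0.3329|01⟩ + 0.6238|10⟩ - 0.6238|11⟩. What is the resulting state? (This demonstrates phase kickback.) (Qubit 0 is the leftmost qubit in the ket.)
-0.3329|00⟩ + 0.3329|01⟩ - 0.6238|10⟩ + 0.6238|11⟩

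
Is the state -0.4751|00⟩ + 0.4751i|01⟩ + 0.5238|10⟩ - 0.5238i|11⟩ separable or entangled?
Separable

Writing the state as a|00⟩ + b|01⟩ + c|10⟩ + d|11⟩, it is a product state iff ad − bc = 0.
Here (a, b, c, d) = (-0.4751, 0.4751i, 0.5238, -0.5238i): ad − bc = (-0.4751)(-0.5238i) − (0.4751i)(0.5238) = 0, so the state is separable.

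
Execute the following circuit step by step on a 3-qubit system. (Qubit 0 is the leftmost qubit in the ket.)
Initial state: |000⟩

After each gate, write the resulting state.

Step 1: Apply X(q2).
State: |001⟩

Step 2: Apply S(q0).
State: |001⟩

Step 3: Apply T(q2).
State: (1/√2 + (1/√2)i)|001⟩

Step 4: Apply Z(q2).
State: (-1/√2 - (1/√2)i)|001⟩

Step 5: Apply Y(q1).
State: (1/√2 - (1/√2)i)|011⟩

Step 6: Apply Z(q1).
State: (-1/√2 + (1/√2)i)|011⟩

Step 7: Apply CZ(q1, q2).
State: (1/√2 - (1/√2)i)|011⟩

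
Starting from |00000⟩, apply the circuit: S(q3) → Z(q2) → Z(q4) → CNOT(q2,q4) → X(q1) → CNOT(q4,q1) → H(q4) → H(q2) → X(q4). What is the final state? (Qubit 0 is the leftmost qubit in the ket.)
1/2|01000⟩ + 1/2|01001⟩ + 1/2|01100⟩ + 1/2|01101⟩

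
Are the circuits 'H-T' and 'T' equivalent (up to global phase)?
No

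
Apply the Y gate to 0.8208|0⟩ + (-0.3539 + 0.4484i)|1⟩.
(0.4484 + 0.3539i)|0⟩ + 0.8208i|1⟩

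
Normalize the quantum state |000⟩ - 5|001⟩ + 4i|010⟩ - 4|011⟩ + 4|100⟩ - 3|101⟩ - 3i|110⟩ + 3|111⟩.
0.0995|000⟩ - 0.4975|001⟩ + 0.398i|010⟩ - 0.398|011⟩ + 0.398|100⟩ - 0.2985|101⟩ - 0.2985i|110⟩ + 0.2985|111⟩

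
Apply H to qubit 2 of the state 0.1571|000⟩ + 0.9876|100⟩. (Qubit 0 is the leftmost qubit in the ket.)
0.1111|000⟩ + 0.1111|001⟩ + 0.6983|100⟩ + 0.6983|101⟩

H on qubit 2 mixes each pair of kets that differ only in qubit 2: amplitudes (a, b) of (|…0…⟩, |…1…⟩) become ((a + b)/√2, (a − b)/√2). Kets absent from the input have amplitude 0.
(|000⟩, |001⟩): (a, b) = (0.1571, 0) → (0.1111, 0.1111)
(|100⟩, |101⟩): (a, b) = (0.9876, 0) → (0.6983, 0.6983)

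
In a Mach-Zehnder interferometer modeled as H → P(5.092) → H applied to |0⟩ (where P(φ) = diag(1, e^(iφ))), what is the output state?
(0.6853 - 0.4644i)|0⟩ + (0.3147 + 0.4644i)|1⟩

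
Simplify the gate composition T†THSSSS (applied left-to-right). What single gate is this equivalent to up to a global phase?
H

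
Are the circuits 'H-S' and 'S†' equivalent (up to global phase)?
No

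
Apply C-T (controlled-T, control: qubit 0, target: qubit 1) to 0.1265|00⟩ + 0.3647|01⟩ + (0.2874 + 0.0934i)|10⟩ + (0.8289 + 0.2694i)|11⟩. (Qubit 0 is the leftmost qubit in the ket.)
0.1265|00⟩ + 0.3647|01⟩ + (0.2874 + 0.0934i)|10⟩ + (0.3956 + 0.7766i)|11⟩

C-T leaves the control-|0⟩ kets |00⟩, |01⟩ unchanged and applies T to qubit 1 on the control-|1⟩ pair (|10⟩, |11⟩).
T = [[1, 0], [0, (1/√2 + (1/√2)i)]].
With a = amp(|10⟩) = (0.2874 + 0.0934i) and b = amp(|11⟩) = (0.8289 + 0.2694i):
new amp(|10⟩) = (1)·a = (0.2874 + 0.0934i)
new amp(|11⟩) = (1/√2 + (1/√2)i)·b = (0.3956 + 0.7766i)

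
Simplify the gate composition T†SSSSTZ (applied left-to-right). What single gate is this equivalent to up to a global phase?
Z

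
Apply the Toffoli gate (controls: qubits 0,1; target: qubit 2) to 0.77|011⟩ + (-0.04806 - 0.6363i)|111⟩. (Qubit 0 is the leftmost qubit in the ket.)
0.77|011⟩ + (-0.04806 - 0.6363i)|110⟩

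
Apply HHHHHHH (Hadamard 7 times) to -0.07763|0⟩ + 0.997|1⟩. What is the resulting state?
0.6501|0⟩ - 0.7599|1⟩

H² = I, so H^7 = H: a single Hadamard. With (a, b) = (-0.07763, 0.997), H gives ((a + b)/√2, (a − b)/√2) = (0.6501, -0.7599).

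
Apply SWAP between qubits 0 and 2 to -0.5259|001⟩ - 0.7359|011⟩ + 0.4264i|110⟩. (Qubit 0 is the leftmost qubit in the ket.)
0.4264i|011⟩ - 0.5259|100⟩ - 0.7359|110⟩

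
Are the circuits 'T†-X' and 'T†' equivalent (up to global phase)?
No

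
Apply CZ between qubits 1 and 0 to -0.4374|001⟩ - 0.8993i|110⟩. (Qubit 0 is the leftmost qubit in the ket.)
-0.4374|001⟩ + 0.8993i|110⟩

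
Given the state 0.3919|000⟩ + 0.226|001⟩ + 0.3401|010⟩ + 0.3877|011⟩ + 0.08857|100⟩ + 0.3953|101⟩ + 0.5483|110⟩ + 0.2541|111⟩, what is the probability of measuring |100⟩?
0.007845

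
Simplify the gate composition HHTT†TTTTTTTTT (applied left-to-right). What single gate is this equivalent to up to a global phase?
T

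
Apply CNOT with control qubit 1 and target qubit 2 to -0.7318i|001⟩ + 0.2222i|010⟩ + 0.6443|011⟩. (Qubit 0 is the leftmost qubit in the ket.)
-0.7318i|001⟩ + 0.6443|010⟩ + 0.2222i|011⟩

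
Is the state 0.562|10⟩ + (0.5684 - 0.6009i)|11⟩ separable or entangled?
Separable

Writing the state as a|00⟩ + b|01⟩ + c|10⟩ + d|11⟩, it is a product state iff ad − bc = 0.
Here (a, b, c, d) = (0, 0, 0.562, (0.5684 - 0.6009i)): ad − bc = (0)(0.5684 - 0.6009i) − (0)(0.562) = 0, so the state is separable.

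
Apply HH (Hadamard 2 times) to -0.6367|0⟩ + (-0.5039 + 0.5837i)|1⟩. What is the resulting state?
-0.6367|0⟩ + (-0.5039 + 0.5837i)|1⟩

H² = I, so an even number of Hadamards cancels: H^2 = I and the state is unchanged.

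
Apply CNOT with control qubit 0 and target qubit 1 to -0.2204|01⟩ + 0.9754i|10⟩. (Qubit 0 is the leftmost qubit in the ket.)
-0.2204|01⟩ + 0.9754i|11⟩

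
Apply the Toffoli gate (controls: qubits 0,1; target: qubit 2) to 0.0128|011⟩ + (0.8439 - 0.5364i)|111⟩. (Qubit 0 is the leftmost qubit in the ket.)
0.0128|011⟩ + (0.8439 - 0.5364i)|110⟩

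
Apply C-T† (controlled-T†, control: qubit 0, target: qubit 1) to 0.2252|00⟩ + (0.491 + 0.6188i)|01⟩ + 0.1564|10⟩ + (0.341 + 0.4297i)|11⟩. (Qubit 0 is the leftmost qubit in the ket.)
0.2252|00⟩ + (0.491 + 0.6188i)|01⟩ + 0.1564|10⟩ + (0.545 + 0.06272i)|11⟩

C-T† leaves the control-|0⟩ kets |00⟩, |01⟩ unchanged and applies T† to qubit 1 on the control-|1⟩ pair (|10⟩, |11⟩).
T† = [[1, 0], [0, (1/√2 - (1/√2)i)]].
With a = amp(|10⟩) = 0.1564 and b = amp(|11⟩) = (0.341 + 0.4297i):
new amp(|10⟩) = (1)·a = 0.1564
new amp(|11⟩) = (1/√2 - (1/√2)i)·b = (0.545 + 0.06272i)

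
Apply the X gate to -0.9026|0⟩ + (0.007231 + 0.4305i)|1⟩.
(0.007231 + 0.4305i)|0⟩ - 0.9026|1⟩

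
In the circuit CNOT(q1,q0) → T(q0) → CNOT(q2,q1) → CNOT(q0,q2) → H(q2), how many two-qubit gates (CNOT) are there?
3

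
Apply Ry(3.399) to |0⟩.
-0.1283|0⟩ + 0.9917|1⟩

Ry(3.399) = [[cos(θ/2), −sin(θ/2)], [sin(θ/2), cos(θ/2)]]; θ = 3.399, cos(θ/2) ≈ -0.128349, sin(θ/2) ≈ 0.991729.
With a = amp(|0⟩) = 1 and b = amp(|1⟩) = 0:
new amp(|0⟩) = (-0.128349)·a + (-0.991729)·b = -0.1283
new amp(|1⟩) = (0.991729)·a + (-0.128349)·b = 0.9917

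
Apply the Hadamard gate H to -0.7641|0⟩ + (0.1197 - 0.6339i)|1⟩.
(-0.4557 - 0.4482i)|0⟩ + (-0.6249 + 0.4482i)|1⟩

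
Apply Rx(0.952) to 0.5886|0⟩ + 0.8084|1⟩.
(0.5232 - 0.3704i)|0⟩ + (0.7185 - 0.2697i)|1⟩

Rx(0.952) = [[cos(θ/2), −i·sin(θ/2)], [−i·sin(θ/2), cos(θ/2)]]; θ = 0.952, cos(θ/2) ≈ 0.888835, sin(θ/2) ≈ 0.458228.
With a = amp(|0⟩) = 0.5886 and b = amp(|1⟩) = 0.8084:
new amp(|0⟩) = (0.888835)·a + (-0.458228i)·b = (0.5232 - 0.3704i)
new amp(|1⟩) = (-0.458228i)·a + (0.888835)·b = (0.7185 - 0.2697i)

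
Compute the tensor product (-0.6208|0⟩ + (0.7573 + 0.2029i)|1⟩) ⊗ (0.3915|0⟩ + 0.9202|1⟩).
-0.243|00⟩ - 0.5713|01⟩ + (0.2965 + 0.07944i)|10⟩ + (0.6969 + 0.1867i)|11⟩

amp(|b₁b₂…⟩) = product of the factor amplitudes for bits b₁, b₂, …; only kets whose every factor amplitude is nonzero survive.
|00⟩: (-0.6208)(0.3915) = -0.243
|01⟩: (-0.6208)(0.9202) = -0.5713
|10⟩: (0.7573 + 0.2029i)(0.3915) = (0.2965 + 0.07944i)
|11⟩: (0.7573 + 0.2029i)(0.9202) = (0.6969 + 0.1867i)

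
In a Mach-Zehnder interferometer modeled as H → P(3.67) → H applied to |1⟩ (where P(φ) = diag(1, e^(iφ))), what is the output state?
(0.9318 + 0.2521i)|0⟩ + (0.06819 - 0.2521i)|1⟩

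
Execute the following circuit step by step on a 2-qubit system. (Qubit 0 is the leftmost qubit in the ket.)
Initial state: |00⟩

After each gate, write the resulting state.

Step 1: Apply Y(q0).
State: i|10⟩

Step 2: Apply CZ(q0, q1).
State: i|10⟩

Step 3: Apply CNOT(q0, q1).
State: i|11⟩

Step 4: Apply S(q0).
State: -|11⟩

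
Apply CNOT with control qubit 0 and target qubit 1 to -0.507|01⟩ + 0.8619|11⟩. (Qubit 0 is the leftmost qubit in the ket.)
-0.507|01⟩ + 0.8619|10⟩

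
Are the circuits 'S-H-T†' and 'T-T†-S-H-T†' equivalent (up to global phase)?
Yes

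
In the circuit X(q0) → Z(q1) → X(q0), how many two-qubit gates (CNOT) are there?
0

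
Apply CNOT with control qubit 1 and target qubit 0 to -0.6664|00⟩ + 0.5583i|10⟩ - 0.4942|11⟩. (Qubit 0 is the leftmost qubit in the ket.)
-0.6664|00⟩ - 0.4942|01⟩ + 0.5583i|10⟩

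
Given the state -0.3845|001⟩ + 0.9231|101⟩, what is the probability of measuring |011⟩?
0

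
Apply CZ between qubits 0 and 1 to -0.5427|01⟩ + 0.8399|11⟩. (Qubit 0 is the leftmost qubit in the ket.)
-0.5427|01⟩ - 0.8399|11⟩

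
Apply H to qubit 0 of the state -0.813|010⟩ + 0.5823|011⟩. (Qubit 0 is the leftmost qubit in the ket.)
-0.5749|010⟩ + 0.4117|011⟩ - 0.5749|110⟩ + 0.4117|111⟩

H on qubit 0 mixes each pair of kets that differ only in qubit 0: amplitudes (a, b) of (|…0…⟩, |…1…⟩) become ((a + b)/√2, (a − b)/√2). Kets absent from the input have amplitude 0.
(|010⟩, |110⟩): (a, b) = (-0.813, 0) → (-0.5749, -0.5749)
(|011⟩, |111⟩): (a, b) = (0.5823, 0) → (0.4117, 0.4117)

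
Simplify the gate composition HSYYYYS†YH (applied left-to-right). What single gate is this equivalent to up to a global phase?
Y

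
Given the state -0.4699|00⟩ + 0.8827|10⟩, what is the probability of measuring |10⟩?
0.7792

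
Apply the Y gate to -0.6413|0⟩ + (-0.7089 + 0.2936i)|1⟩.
(0.2936 + 0.7089i)|0⟩ - 0.6413i|1⟩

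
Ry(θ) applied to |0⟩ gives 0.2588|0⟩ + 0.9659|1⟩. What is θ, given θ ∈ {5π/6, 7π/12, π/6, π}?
5π/6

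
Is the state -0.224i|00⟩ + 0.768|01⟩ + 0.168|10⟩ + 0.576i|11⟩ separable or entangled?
Separable

Writing the state as a|00⟩ + b|01⟩ + c|10⟩ + d|11⟩, it is a product state iff ad − bc = 0.
Here (a, b, c, d) = (-0.224i, 0.768, 0.168, 0.576i): ad − bc = (-0.224i)(0.576i) − (0.768)(0.168) = 0, so the state is separable.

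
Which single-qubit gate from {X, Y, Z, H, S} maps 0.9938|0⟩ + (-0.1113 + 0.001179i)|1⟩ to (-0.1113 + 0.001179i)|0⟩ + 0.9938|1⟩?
X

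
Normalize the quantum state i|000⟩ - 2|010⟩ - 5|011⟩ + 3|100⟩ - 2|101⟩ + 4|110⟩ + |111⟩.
0.1291i|000⟩ - 0.2582|010⟩ - 0.6455|011⟩ + 0.3873|100⟩ - 0.2582|101⟩ + 0.5164|110⟩ + 0.1291|111⟩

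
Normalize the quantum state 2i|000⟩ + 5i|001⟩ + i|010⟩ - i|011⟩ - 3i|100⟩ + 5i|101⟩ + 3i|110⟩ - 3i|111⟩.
0.2195i|000⟩ + 0.5488i|001⟩ + 0.1098i|010⟩ - 0.1098i|011⟩ - 0.3293i|100⟩ + 0.5488i|101⟩ + 0.3293i|110⟩ - 0.3293i|111⟩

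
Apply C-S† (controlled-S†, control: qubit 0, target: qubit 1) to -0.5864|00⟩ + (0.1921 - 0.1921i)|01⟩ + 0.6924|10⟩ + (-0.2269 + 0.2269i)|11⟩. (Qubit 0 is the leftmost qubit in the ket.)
-0.5864|00⟩ + (0.1921 - 0.1921i)|01⟩ + 0.6924|10⟩ + (0.2269 + 0.2269i)|11⟩

C-S† leaves the control-|0⟩ kets |00⟩, |01⟩ unchanged and applies S† to qubit 1 on the control-|1⟩ pair (|10⟩, |11⟩).
S† = [[1, 0], [0, -i]].
With a = amp(|10⟩) = 0.6924 and b = amp(|11⟩) = (-0.2269 + 0.2269i):
new amp(|10⟩) = (1)·a = 0.6924
new amp(|11⟩) = (-i)·b = (0.2269 + 0.2269i)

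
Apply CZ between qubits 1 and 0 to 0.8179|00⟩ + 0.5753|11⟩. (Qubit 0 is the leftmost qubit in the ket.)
0.8179|00⟩ - 0.5753|11⟩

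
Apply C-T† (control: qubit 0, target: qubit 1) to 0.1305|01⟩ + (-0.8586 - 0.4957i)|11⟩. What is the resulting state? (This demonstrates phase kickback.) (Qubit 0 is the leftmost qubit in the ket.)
0.1305|01⟩ + (-0.9576 + 0.2566i)|11⟩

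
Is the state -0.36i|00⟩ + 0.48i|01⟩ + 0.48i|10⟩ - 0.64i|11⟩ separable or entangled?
Separable

Writing the state as a|00⟩ + b|01⟩ + c|10⟩ + d|11⟩, it is a product state iff ad − bc = 0.
Here (a, b, c, d) = (-0.36i, 0.48i, 0.48i, -0.64i): ad − bc = (-0.36i)(-0.64i) − (0.48i)(0.48i) = 0, so the state is separable.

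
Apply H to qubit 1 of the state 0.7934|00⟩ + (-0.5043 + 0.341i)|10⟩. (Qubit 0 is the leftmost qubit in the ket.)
0.561|00⟩ + 0.561|01⟩ + (-0.3566 + 0.2411i)|10⟩ + (-0.3566 + 0.2411i)|11⟩

H on qubit 1 mixes each pair of kets that differ only in qubit 1: amplitudes (a, b) of (|…0…⟩, |…1…⟩) become ((a + b)/√2, (a − b)/√2). Kets absent from the input have amplitude 0.
(|00⟩, |01⟩): (a, b) = (0.7934, 0) → (0.561, 0.561)
(|10⟩, |11⟩): (a, b) = ((-0.5043 + 0.341i), 0) → ((-0.3566 + 0.2411i), (-0.3566 + 0.2411i))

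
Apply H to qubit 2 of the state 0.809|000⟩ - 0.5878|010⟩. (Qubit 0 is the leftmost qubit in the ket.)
0.572|000⟩ + 0.572|001⟩ - 0.4156|010⟩ - 0.4156|011⟩

H on qubit 2 mixes each pair of kets that differ only in qubit 2: amplitudes (a, b) of (|…0…⟩, |…1…⟩) become ((a + b)/√2, (a − b)/√2). Kets absent from the input have amplitude 0.
(|000⟩, |001⟩): (a, b) = (0.809, 0) → (0.572, 0.572)
(|010⟩, |011⟩): (a, b) = (-0.5878, 0) → (-0.4156, -0.4156)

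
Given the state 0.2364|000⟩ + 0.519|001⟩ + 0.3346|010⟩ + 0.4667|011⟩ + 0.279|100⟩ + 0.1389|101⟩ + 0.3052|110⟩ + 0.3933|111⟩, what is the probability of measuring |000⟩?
0.05588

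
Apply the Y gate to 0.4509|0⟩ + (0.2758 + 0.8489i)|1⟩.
(0.8489 - 0.2758i)|0⟩ + 0.4509i|1⟩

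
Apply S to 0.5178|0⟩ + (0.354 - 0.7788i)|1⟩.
0.5178|0⟩ + (0.7788 + 0.354i)|1⟩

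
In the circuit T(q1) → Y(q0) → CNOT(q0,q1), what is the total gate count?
3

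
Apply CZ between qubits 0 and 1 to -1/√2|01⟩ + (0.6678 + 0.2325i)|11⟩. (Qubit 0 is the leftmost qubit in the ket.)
-1/√2|01⟩ + (-0.6678 - 0.2325i)|11⟩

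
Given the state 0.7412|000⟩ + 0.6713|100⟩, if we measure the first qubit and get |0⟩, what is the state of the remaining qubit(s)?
|00⟩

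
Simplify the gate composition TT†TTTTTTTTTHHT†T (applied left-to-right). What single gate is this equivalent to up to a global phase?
T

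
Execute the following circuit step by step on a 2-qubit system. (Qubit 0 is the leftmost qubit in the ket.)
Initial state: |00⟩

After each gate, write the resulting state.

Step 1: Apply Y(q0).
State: i|10⟩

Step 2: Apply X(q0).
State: i|00⟩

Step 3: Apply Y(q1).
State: -|01⟩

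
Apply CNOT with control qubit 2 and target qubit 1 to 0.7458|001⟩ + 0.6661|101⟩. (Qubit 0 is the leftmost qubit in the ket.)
0.7458|011⟩ + 0.6661|111⟩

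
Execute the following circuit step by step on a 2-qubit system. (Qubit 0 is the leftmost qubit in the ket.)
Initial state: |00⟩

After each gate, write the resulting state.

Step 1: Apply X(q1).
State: |01⟩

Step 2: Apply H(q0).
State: 1/√2|01⟩ + 1/√2|11⟩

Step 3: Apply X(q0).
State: 1/√2|01⟩ + 1/√2|11⟩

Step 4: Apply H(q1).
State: 1/2|00⟩ - 1/2|01⟩ + 1/2|10⟩ - 1/2|11⟩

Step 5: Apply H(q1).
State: 1/√2|01⟩ + 1/√2|11⟩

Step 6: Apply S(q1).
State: (1/√2)i|01⟩ + (1/√2)i|11⟩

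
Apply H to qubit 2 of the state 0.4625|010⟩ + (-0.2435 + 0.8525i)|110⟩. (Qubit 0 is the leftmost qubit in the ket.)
0.327|010⟩ + 0.327|011⟩ + (-0.1722 + 0.6028i)|110⟩ + (-0.1722 + 0.6028i)|111⟩

H on qubit 2 mixes each pair of kets that differ only in qubit 2: amplitudes (a, b) of (|…0…⟩, |…1…⟩) become ((a + b)/√2, (a − b)/√2). Kets absent from the input have amplitude 0.
(|010⟩, |011⟩): (a, b) = (0.4625, 0) → (0.327, 0.327)
(|110⟩, |111⟩): (a, b) = ((-0.2435 + 0.8525i), 0) → ((-0.1722 + 0.6028i), (-0.1722 + 0.6028i))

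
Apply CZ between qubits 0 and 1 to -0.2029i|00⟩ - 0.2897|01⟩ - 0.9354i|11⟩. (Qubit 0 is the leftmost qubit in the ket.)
-0.2029i|00⟩ - 0.2897|01⟩ + 0.9354i|11⟩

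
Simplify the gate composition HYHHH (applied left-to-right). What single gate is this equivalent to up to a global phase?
Y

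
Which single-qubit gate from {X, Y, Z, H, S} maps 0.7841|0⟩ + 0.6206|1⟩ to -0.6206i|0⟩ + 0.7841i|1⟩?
Y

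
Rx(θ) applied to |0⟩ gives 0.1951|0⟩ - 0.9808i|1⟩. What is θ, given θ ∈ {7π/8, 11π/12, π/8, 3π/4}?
7π/8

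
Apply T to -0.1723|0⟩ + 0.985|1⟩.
-0.1723|0⟩ + (0.6965 + 0.6965i)|1⟩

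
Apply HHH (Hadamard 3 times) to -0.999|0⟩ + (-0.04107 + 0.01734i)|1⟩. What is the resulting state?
(-0.7354 + 0.01226i)|0⟩ + (-0.6774 - 0.01226i)|1⟩

H² = I, so H^3 = H: a single Hadamard. With (a, b) = (-0.999, (-0.04107 + 0.01734i)), H gives ((a + b)/√2, (a − b)/√2) = ((-0.7354 + 0.01226i), (-0.6774 - 0.01226i)).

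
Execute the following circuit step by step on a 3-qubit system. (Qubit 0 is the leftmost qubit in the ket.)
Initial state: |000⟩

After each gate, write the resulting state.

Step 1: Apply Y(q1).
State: i|010⟩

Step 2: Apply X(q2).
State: i|011⟩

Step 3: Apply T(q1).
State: (-1/√2 + (1/√2)i)|011⟩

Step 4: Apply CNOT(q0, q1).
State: (-1/√2 + (1/√2)i)|011⟩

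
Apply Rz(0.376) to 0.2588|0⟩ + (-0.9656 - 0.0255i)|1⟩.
(0.2542 - 0.04837i)|0⟩ + (-0.9438 - 0.2055i)|1⟩

Rz(0.376) = [[e^(−iθ/2), 0], [0, e^(iθ/2)]] with e^(±iθ/2) = cos(θ/2) ± i·sin(θ/2); θ = 0.376, cos(θ/2) ≈ 0.98238, sin(θ/2) ≈ 0.186895.
With a = amp(|0⟩) = 0.2588 and b = amp(|1⟩) = (-0.9656 - 0.0255i):
new amp(|0⟩) = (0.98238 - 0.186895i)·a = (0.2542 - 0.04837i)
new amp(|1⟩) = (0.98238 + 0.186895i)·b = (-0.9438 - 0.2055i)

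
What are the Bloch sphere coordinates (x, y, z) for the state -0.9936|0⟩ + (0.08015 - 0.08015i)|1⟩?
(-0.1593, 0.1593, 0.9744)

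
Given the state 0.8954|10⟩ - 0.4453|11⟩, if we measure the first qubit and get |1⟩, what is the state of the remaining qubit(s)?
0.8954|0⟩ - 0.4453|1⟩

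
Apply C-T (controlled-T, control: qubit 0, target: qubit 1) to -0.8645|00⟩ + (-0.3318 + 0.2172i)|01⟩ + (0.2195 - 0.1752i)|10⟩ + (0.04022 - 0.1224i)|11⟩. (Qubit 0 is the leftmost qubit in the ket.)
-0.8645|00⟩ + (-0.3318 + 0.2172i)|01⟩ + (0.2195 - 0.1752i)|10⟩ + (0.115 - 0.05811i)|11⟩

C-T leaves the control-|0⟩ kets |00⟩, |01⟩ unchanged and applies T to qubit 1 on the control-|1⟩ pair (|10⟩, |11⟩).
T = [[1, 0], [0, (1/√2 + (1/√2)i)]].
With a = amp(|10⟩) = (0.2195 - 0.1752i) and b = amp(|11⟩) = (0.04022 - 0.1224i):
new amp(|10⟩) = (1)·a = (0.2195 - 0.1752i)
new amp(|11⟩) = (1/√2 + (1/√2)i)·b = (0.115 - 0.05811i)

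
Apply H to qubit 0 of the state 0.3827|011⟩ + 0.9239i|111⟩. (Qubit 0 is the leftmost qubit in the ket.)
(0.2706 + 0.6533i)|011⟩ + (0.2706 - 0.6533i)|111⟩

H on qubit 0 mixes each pair of kets that differ only in qubit 0: amplitudes (a, b) of (|…0…⟩, |…1…⟩) become ((a + b)/√2, (a − b)/√2). Kets absent from the input have amplitude 0.
(|011⟩, |111⟩): (a, b) = (0.3827, 0.9239i) → ((0.2706 + 0.6533i), (0.2706 - 0.6533i))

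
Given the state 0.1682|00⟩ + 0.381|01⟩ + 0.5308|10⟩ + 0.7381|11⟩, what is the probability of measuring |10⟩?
0.2817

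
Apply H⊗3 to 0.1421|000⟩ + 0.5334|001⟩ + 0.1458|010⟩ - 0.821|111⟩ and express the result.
0.0001061|000⟩ + 0.2035|001⟩ + 0.4775|010⟩ - 0.4802|011⟩ + 0.5806|100⟩ - 0.3771|101⟩ - 0.103|110⟩ + 0.1004|111⟩

H⊗3 gives amp(|y⟩) = (1/2√2) Σ_x (−1)^(x·y) amp(|x⟩), where x·y is the number of positions in which both x and y have a 1.
|000⟩: (0.1421 + 0.5334 + 0.1458 - 0.821)/(2√2) = 0.0001061
|001⟩: (0.1421 - 0.5334 + 0.1458 + 0.821)/(2√2) = 0.2035
|010⟩: (0.1421 + 0.5334 - 0.1458 + 0.821)/(2√2) = 0.4775
|011⟩: (0.1421 - 0.5334 - 0.1458 - 0.821)/(2√2) = -0.4802
|100⟩: (0.1421 + 0.5334 + 0.1458 + 0.821)/(2√2) = 0.5806
|101⟩: (0.1421 - 0.5334 + 0.1458 - 0.821)/(2√2) = -0.3771
|110⟩: (0.1421 + 0.5334 - 0.1458 - 0.821)/(2√2) = -0.103
|111⟩: (0.1421 - 0.5334 - 0.1458 + 0.821)/(2√2) = 0.1004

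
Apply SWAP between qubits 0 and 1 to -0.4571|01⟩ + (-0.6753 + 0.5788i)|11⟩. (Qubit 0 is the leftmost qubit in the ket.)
-0.4571|10⟩ + (-0.6753 + 0.5788i)|11⟩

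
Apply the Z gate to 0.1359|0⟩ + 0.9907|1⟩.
0.1359|0⟩ - 0.9907|1⟩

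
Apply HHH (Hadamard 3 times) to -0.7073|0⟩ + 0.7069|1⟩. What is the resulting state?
-0.0002828|0⟩ - |1⟩

H² = I, so H^3 = H: a single Hadamard. With (a, b) = (-0.7073, 0.7069), H gives ((a + b)/√2, (a − b)/√2) = (-0.0002828, -1).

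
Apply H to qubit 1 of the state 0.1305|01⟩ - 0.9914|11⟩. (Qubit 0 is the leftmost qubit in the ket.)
0.09228|00⟩ - 0.09228|01⟩ - 0.701|10⟩ + 0.701|11⟩

H on qubit 1 mixes each pair of kets that differ only in qubit 1: amplitudes (a, b) of (|…0…⟩, |…1…⟩) become ((a + b)/√2, (a − b)/√2). Kets absent from the input have amplitude 0.
(|00⟩, |01⟩): (a, b) = (0, 0.1305) → (0.09228, -0.09228)
(|10⟩, |11⟩): (a, b) = (0, -0.9914) → (-0.701, 0.701)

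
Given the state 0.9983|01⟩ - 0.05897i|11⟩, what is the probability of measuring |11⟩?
0.003477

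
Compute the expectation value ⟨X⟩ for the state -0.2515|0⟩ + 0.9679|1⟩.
-0.4869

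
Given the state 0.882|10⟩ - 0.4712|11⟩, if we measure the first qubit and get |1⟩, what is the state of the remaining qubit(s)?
0.882|0⟩ - 0.4712|1⟩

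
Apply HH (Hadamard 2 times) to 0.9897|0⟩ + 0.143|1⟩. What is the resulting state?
0.9897|0⟩ + 0.143|1⟩

H² = I, so an even number of Hadamards cancels: H^2 = I and the state is unchanged.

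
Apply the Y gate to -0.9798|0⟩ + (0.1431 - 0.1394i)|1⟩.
(-0.1394 - 0.1431i)|0⟩ - 0.9798i|1⟩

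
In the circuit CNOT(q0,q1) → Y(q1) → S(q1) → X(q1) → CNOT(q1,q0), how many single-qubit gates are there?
3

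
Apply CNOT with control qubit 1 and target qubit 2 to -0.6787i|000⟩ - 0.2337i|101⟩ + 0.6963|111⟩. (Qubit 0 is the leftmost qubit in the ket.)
-0.6787i|000⟩ - 0.2337i|101⟩ + 0.6963|110⟩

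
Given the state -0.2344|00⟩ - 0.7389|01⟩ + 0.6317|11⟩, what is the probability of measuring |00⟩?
0.05494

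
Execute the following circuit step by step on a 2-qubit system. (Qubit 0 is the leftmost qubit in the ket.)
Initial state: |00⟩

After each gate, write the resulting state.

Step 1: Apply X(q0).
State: |10⟩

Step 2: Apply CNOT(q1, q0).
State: |10⟩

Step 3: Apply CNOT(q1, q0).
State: |10⟩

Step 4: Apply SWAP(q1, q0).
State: |01⟩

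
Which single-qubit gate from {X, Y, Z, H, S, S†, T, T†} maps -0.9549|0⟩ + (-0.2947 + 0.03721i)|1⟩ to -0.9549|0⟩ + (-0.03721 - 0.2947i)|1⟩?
S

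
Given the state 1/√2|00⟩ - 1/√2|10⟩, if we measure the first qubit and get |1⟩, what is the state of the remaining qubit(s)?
-|0⟩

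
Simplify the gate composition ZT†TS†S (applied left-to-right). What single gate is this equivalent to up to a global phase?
Z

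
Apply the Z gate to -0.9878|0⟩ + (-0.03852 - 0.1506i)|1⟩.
-0.9878|0⟩ + (0.03852 + 0.1506i)|1⟩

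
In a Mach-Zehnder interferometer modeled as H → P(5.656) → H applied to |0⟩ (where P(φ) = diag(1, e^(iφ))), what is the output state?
(0.9048 - 0.2934i)|0⟩ + (0.09516 + 0.2934i)|1⟩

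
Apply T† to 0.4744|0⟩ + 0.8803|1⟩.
0.4744|0⟩ + (0.6225 - 0.6225i)|1⟩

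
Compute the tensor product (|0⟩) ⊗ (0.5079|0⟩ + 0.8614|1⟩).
0.5079|00⟩ + 0.8614|01⟩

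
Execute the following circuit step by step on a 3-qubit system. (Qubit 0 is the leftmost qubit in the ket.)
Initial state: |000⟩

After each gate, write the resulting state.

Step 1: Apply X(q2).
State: |001⟩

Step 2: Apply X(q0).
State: |101⟩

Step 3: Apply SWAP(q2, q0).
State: |101⟩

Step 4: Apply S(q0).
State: i|101⟩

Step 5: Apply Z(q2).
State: -i|101⟩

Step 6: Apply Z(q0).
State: i|101⟩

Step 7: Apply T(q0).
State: (-1/√2 + (1/√2)i)|101⟩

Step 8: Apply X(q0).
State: (-1/√2 + (1/√2)i)|001⟩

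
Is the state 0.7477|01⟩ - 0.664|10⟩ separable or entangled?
Entangled

Writing the state as a|00⟩ + b|01⟩ + c|10⟩ + d|11⟩, it is a product state iff ad − bc = 0.
Here (a, b, c, d) = (0, 0.7477, -0.664, 0): ad − bc = (0)(0) − (0.7477)(-0.664) = 0.4965 ≠ 0, so the state is entangled.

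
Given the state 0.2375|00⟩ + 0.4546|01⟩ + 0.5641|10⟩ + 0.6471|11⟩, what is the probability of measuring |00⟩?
0.05641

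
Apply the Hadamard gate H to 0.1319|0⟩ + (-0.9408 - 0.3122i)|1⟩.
(-0.572 - 0.2208i)|0⟩ + (0.7585 + 0.2208i)|1⟩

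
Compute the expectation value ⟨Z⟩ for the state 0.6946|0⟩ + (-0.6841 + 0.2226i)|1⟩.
-0.03507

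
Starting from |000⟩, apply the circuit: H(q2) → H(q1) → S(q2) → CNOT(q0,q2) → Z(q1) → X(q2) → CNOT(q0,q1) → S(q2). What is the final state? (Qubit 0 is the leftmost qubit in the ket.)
(1/2)i|000⟩ + (1/2)i|001⟩ - (1/2)i|010⟩ - (1/2)i|011⟩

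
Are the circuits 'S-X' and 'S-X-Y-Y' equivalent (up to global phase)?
Yes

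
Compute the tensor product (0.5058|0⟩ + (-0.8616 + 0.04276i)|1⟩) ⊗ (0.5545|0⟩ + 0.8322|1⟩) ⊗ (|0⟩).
0.2805|000⟩ + 0.4209|010⟩ + (-0.4778 + 0.02371i)|100⟩ + (-0.717 + 0.03558i)|110⟩

amp(|b₁b₂…⟩) = product of the factor amplitudes for bits b₁, b₂, …; only kets whose every factor amplitude is nonzero survive.
|000⟩: (0.5058)(0.5545)(1) = 0.2805
|010⟩: (0.5058)(0.8322)(1) = 0.4209
|100⟩: (-0.8616 + 0.04276i)(0.5545)(1) = (-0.4778 + 0.02371i)
|110⟩: (-0.8616 + 0.04276i)(0.8322)(1) = (-0.717 + 0.03558i)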